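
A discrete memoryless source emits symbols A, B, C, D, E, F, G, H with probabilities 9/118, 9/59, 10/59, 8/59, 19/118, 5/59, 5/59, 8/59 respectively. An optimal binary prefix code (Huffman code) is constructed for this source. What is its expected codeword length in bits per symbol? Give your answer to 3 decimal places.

Repeatedly combine the two least-probable nodes; the expected code length is the sum of the merged weights.
merge 9/118 + 5/59 → 19/118
merge 5/59 + 8/59 → 13/59
merge 8/59 + 9/59 → 17/59
merge 19/118 + 19/118 → 19/59
merge 10/59 + 13/59 → 23/59
merge 17/59 + 19/59 → 36/59
merge 23/59 + 36/59 → 1
L = 19/118 + 13/59 + 17/59 + 19/59 + 23/59 + 36/59 + 1 = 353/118 ≈ 2.992 bits/symbol.

2.992 bits/symbol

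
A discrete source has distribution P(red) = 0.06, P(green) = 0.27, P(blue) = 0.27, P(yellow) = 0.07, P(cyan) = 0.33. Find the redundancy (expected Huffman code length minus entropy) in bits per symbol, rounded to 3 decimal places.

Entropy H = −Σ p log₂ p ≈ 2.0600 bits.
Huffman merges: 3/50+7/100→13/100; 13/100+27/100→2/5; 27/100+33/100→3/5; 2/5+3/5→1. L = 213/100 ≈ 2.1300.
L − H = 2.1300 − 2.0600 = 0.070 bits.

0.070 bits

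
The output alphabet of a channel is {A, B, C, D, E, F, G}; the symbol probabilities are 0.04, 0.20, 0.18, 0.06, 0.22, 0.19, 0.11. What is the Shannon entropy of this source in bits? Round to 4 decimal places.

2.6251 bits

H = −Σ pᵢ log₂ pᵢ.
−0.04·log₂(0.04) = 0.1858
−0.20·log₂(0.20) = 0.4644
−0.18·log₂(0.18) = 0.4453
−0.06·log₂(0.06) = 0.2435
−0.22·log₂(0.22) = 0.4806
−0.19·log₂(0.19) = 0.4552
−0.11·log₂(0.11) = 0.3503
Sum ≈ 2.6251 → 2.6251 bits.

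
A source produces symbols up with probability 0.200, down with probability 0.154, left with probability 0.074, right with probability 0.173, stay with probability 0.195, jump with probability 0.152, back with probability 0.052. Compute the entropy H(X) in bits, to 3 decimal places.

H = −Σ pᵢ log₂ pᵢ.
−0.200·log₂(0.200) = 0.4644
−0.154·log₂(0.154) = 0.4156
−0.074·log₂(0.074) = 0.2780
−0.173·log₂(0.173) = 0.4379
−0.195·log₂(0.195) = 0.4599
−0.152·log₂(0.152) = 0.4131
−0.052·log₂(0.052) = 0.2218
Sum ≈ 2.6907 → 2.691 bits.

2.691 bits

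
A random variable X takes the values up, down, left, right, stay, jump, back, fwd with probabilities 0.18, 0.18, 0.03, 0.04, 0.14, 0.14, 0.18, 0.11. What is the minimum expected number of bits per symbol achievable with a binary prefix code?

2.89 bits/symbol

Repeatedly combine the two least-probable nodes; the expected code length is the sum of the merged weights.
merge 3/100 + 1/25 → 7/100
merge 7/100 + 11/100 → 9/50
merge 7/50 + 7/50 → 7/25
merge 9/50 + 9/50 → 9/25
merge 9/50 + 9/50 → 9/25
merge 7/25 + 9/25 → 16/25
merge 9/25 + 16/25 → 1
L = 7/100 + 9/50 + 7/25 + 9/25 + 9/25 + 16/25 + 1 = 289/100 = 2.89 bits/symbol.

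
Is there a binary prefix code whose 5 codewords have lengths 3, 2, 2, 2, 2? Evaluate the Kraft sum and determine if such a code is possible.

1.125; no

With common denominator 2^3 = 8: Σ 2^(−ℓᵢ) = 1/8 + 2/8 + 2/8 + 2/8 + 2/8 = 9/8 = 1.125.
Kraft's inequality requires Σ ≤ 1; here Σ = 1.125 > 1, so no such prefix code exists.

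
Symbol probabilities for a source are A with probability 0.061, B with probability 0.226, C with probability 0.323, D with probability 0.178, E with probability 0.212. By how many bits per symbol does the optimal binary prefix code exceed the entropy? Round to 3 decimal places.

Entropy H = −Σ p log₂ p ≈ 2.1753 bits.
Huffman merges: 61/1000+89/500→239/1000; 53/250+113/500→219/500; 239/1000+323/1000→281/500; 219/500+281/500→1. L = 2239/1000 ≈ 2.2390.
L − H = 2.2390 − 2.1753 = 0.064 bits.

0.064 bits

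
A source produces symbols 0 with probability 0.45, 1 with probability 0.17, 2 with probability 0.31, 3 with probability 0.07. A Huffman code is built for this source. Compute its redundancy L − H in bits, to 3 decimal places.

0.045 bits

Entropy H = −Σ p log₂ p ≈ 1.7453 bits.
Huffman merges: 7/100+17/100→6/25; 6/25+31/100→11/20; 9/20+11/20→1. L = 179/100 ≈ 1.7900.
L − H = 1.7900 − 1.7453 = 0.045 bits.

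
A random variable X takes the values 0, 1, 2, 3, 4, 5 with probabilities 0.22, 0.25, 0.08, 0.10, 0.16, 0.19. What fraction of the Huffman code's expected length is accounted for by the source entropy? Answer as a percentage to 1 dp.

Entropy H = −Σ p log₂ p ≈ 2.4825 bits.
Huffman merges: 2/25+1/10→9/50; 4/25+9/50→17/50; 19/100+11/50→41/100; 1/4+17/50→59/100; 41/100+59/100→1. L = 63/25 ≈ 2.5200.
Efficiency = H/L = 2.4825/2.5200 = 98.5%.

98.5%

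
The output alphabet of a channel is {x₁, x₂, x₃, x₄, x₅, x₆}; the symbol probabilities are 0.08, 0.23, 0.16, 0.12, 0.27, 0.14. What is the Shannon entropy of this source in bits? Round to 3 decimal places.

H = −Σ pᵢ log₂ pᵢ.
−0.08·log₂(0.08) = 0.2915
−0.23·log₂(0.23) = 0.4877
−0.16·log₂(0.16) = 0.4230
−0.12·log₂(0.12) = 0.3671
−0.27·log₂(0.27) = 0.5100
−0.14·log₂(0.14) = 0.3971
Sum ≈ 2.4764 → 2.476 bits.

2.476 bits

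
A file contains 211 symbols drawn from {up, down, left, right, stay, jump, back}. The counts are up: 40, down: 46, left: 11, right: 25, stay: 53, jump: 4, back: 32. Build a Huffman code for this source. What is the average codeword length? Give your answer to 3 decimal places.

2.602 bits/symbol

Probabilities are the counts divided by 211.
Repeatedly combine the two least-probable nodes; the expected code length is the sum of the merged weights.
merge 4/211 + 11/211 → 15/211
merge 15/211 + 25/211 → 40/211
merge 32/211 + 40/211 → 72/211
merge 40/211 + 46/211 → 86/211
merge 53/211 + 72/211 → 125/211
merge 86/211 + 125/211 → 1
L = 15/211 + 40/211 + 72/211 + 86/211 + 125/211 + 1 = 549/211 ≈ 2.602 bits/symbol.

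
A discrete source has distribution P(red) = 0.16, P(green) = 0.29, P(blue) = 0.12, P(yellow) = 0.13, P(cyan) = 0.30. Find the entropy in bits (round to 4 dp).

H = −Σ pᵢ log₂ pᵢ.
−0.16·log₂(0.16) = 0.4230
−0.29·log₂(0.29) = 0.5179
−0.12·log₂(0.12) = 0.3671
−0.13·log₂(0.13) = 0.3826
−0.30·log₂(0.30) = 0.5211
Sum ≈ 2.2117 → 2.2117 bits.

2.2117 bits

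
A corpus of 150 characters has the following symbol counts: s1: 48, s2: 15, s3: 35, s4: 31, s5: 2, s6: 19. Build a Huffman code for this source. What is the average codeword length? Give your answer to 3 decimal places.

2.353 bits/symbol

Probabilities are the counts divided by 150.
Repeatedly combine the two least-probable nodes; the expected code length is the sum of the merged weights.
merge 1/75 + 1/10 → 17/150
merge 17/150 + 19/150 → 6/25
merge 31/150 + 7/30 → 11/25
merge 6/25 + 8/25 → 14/25
merge 11/25 + 14/25 → 1
L = 17/150 + 6/25 + 11/25 + 14/25 + 1 = 353/150 ≈ 2.353 bits/symbol.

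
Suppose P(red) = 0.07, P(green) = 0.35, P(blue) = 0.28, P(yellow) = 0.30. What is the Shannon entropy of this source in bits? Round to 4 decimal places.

H = −Σ pᵢ log₂ pᵢ.
−0.07·log₂(0.07) = 0.2686
−0.35·log₂(0.35) = 0.5301
−0.28·log₂(0.28) = 0.5142
−0.30·log₂(0.30) = 0.5211
Sum ≈ 1.8340 → 1.8340 bits.

1.8340 bits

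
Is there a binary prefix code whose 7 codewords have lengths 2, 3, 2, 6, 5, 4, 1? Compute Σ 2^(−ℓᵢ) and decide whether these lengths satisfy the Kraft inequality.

With common denominator 2^6 = 64: Σ 2^(−ℓᵢ) = 16/64 + 8/64 + 16/64 + 1/64 + 2/64 + 4/64 + 32/64 = 79/64 = 1.234375.
Kraft's inequality requires Σ ≤ 1; here Σ = 1.234375 > 1, so no such prefix code exists.

1.234375; no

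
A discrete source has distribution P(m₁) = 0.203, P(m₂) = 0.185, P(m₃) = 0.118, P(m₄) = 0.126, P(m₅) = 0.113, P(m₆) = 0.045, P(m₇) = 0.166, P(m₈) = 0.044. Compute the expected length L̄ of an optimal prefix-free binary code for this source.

Repeatedly combine the two least-probable nodes; the expected code length is the sum of the merged weights.
merge 11/250 + 9/200 → 89/1000
merge 89/1000 + 113/1000 → 101/500
merge 59/500 + 63/500 → 61/250
merge 83/500 + 37/200 → 351/1000
merge 101/500 + 203/1000 → 81/200
merge 61/250 + 351/1000 → 119/200
merge 81/200 + 119/200 → 1
L = 89/1000 + 101/500 + 61/250 + 351/1000 + 81/200 + 119/200 + 1 = 1443/500 = 2.886 bits/symbol.

2.886 bits/symbol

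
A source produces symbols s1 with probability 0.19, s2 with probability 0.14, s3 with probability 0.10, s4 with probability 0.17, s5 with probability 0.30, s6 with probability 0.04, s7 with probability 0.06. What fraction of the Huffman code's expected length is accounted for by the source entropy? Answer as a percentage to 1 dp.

98.4%

Entropy H = −Σ p log₂ p ≈ 2.5695 bits.
Huffman merges: 1/25+3/50→1/10; 1/10+1/10→1/5; 7/50+17/100→31/100; 19/100+1/5→39/100; 3/10+31/100→61/100; 39/100+61/100→1. L = 261/100 ≈ 2.6100.
Efficiency = H/L = 2.5695/2.6100 = 98.4%.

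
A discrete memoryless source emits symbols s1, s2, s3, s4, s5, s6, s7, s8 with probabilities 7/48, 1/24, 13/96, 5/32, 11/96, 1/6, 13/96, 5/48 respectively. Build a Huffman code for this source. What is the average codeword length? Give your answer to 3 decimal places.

Repeatedly combine the two least-probable nodes; the expected code length is the sum of the merged weights.
merge 1/24 + 5/48 → 7/48
merge 11/96 + 13/96 → 1/4
merge 13/96 + 7/48 → 9/32
merge 7/48 + 5/32 → 29/96
merge 1/6 + 1/4 → 5/12
merge 9/32 + 29/96 → 7/12
merge 5/12 + 7/12 → 1
L = 7/48 + 1/4 + 9/32 + 29/96 + 5/12 + 7/12 + 1 = 143/48 ≈ 2.979 bits/symbol.

2.979 bits/symbol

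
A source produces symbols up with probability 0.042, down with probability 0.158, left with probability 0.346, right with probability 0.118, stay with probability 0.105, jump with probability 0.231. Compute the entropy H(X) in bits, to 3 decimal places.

H = −Σ pᵢ log₂ pᵢ.
−0.042·log₂(0.042) = 0.1921
−0.158·log₂(0.158) = 0.4206
−0.346·log₂(0.346) = 0.5298
−0.118·log₂(0.118) = 0.3638
−0.105·log₂(0.105) = 0.3414
−0.231·log₂(0.231) = 0.4883
Sum ≈ 2.3360 → 2.336 bits.

2.336 bits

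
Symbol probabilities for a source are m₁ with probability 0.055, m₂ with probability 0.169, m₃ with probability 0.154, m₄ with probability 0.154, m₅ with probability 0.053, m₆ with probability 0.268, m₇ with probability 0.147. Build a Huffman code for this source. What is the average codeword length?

2.671 bits/symbol

Repeatedly combine the two least-probable nodes; the expected code length is the sum of the merged weights.
merge 53/1000 + 11/200 → 27/250
merge 27/250 + 147/1000 → 51/200
merge 77/500 + 77/500 → 77/250
merge 169/1000 + 51/200 → 53/125
merge 67/250 + 77/250 → 72/125
merge 53/125 + 72/125 → 1
L = 27/250 + 51/200 + 77/250 + 53/125 + 72/125 + 1 = 2671/1000 = 2.671 bits/symbol.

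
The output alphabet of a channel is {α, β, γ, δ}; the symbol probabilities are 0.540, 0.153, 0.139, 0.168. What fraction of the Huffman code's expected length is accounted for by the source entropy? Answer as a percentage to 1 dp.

Entropy H = −Σ p log₂ p ≈ 1.7225 bits.
Huffman merges: 139/1000+153/1000→73/250; 21/125+73/250→23/50; 23/50+27/50→1. L = 219/125 ≈ 1.7520.
Efficiency = H/L = 1.7225/1.7520 = 98.3%.

98.3%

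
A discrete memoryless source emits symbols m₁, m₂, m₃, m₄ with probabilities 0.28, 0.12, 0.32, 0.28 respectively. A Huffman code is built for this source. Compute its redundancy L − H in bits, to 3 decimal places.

0.078 bits

Entropy H = −Σ p log₂ p ≈ 1.9215 bits.
Huffman merges: 3/25+7/25→2/5; 7/25+8/25→3/5; 2/5+3/5→1. L = 2 ≈ 2.0000.
L − H = 2.0000 − 1.9215 = 0.078 bits.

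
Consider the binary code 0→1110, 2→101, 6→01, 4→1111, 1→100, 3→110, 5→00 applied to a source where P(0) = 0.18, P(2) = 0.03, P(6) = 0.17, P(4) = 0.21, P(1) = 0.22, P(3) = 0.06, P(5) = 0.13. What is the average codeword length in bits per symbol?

3.09 bits/symbol

L̄ = Σ pᵢ·ℓᵢ = 0.18·4 + 0.03·3 + 0.17·2 + 0.21·4 + 0.22·3 + 0.06·3 + 0.13·2 = 3.09 bits/symbol.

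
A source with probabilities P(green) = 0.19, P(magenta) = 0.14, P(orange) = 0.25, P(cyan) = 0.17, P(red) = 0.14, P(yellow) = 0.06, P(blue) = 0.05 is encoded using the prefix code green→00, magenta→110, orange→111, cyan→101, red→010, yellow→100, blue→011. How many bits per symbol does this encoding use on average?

L̄ = Σ pᵢ·ℓᵢ = 0.19·2 + 0.14·3 + 0.25·3 + 0.17·3 + 0.14·3 + 0.06·3 + 0.05·3 = 2.81 bits/symbol.

2.81 bits/symbol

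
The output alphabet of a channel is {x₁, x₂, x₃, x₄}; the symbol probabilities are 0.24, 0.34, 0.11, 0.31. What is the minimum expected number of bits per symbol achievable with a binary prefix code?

2 bits/symbol

Repeatedly combine the two least-probable nodes; the expected code length is the sum of the merged weights.
merge 11/100 + 6/25 → 7/20
merge 31/100 + 17/50 → 13/20
merge 7/20 + 13/20 → 1
L = 7/20 + 13/20 + 1 = 2 bits/symbol.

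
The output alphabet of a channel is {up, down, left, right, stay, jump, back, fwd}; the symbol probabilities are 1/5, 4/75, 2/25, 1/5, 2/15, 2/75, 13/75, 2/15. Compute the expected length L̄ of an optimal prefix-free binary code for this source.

Repeatedly combine the two least-probable nodes; the expected code length is the sum of the merged weights.
merge 2/75 + 4/75 → 2/25
merge 2/25 + 2/25 → 4/25
merge 2/15 + 2/15 → 4/15
merge 4/25 + 13/75 → 1/3
merge 1/5 + 1/5 → 2/5
merge 4/15 + 1/3 → 3/5
merge 2/5 + 3/5 → 1
L = 2/25 + 4/25 + 4/15 + 1/3 + 2/5 + 3/5 + 1 = 71/25 = 2.84 bits/symbol.

2.84 bits/symbol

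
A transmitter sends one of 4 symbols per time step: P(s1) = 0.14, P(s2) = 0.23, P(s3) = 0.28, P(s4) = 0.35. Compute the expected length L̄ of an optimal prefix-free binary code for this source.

2 bits/symbol

Repeatedly combine the two least-probable nodes; the expected code length is the sum of the merged weights.
merge 7/50 + 23/100 → 37/100
merge 7/25 + 7/20 → 63/100
merge 37/100 + 63/100 → 1
L = 37/100 + 63/100 + 1 = 2 bits/symbol.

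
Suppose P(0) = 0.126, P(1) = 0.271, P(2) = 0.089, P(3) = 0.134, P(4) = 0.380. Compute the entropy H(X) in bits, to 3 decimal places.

H = −Σ pᵢ log₂ pᵢ.
−0.126·log₂(0.126) = 0.3766
−0.271·log₂(0.271) = 0.5105
−0.089·log₂(0.089) = 0.3106
−0.134·log₂(0.134) = 0.3886
−0.380·log₂(0.380) = 0.5305
Sum ≈ 2.1166 → 2.117 bits.

2.117 bits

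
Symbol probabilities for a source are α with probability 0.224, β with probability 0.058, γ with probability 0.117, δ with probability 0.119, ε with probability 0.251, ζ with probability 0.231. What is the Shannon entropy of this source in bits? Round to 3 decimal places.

H = −Σ pᵢ log₂ pᵢ.
−0.224·log₂(0.224) = 0.4835
−0.058·log₂(0.058) = 0.2383
−0.117·log₂(0.117) = 0.3622
−0.119·log₂(0.119) = 0.3654
−0.251·log₂(0.251) = 0.5006
−0.231·log₂(0.231) = 0.4883
Sum ≈ 2.4382 → 2.438 bits.

2.438 bits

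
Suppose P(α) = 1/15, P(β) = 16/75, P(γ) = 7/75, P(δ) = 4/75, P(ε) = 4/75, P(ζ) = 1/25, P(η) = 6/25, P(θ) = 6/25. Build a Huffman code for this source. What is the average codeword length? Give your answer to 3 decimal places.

2.707 bits/symbol

Repeatedly combine the two least-probable nodes; the expected code length is the sum of the merged weights.
merge 1/25 + 4/75 → 7/75
merge 4/75 + 1/15 → 3/25
merge 7/75 + 7/75 → 14/75
merge 3/25 + 14/75 → 23/75
merge 16/75 + 6/25 → 34/75
merge 6/25 + 23/75 → 41/75
merge 34/75 + 41/75 → 1
L = 7/75 + 3/25 + 14/75 + 23/75 + 34/75 + 41/75 + 1 = 203/75 ≈ 2.707 bits/symbol.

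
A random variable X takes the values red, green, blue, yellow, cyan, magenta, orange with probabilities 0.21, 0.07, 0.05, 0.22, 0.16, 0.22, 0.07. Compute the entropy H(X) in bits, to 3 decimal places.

2.610 bits

H = −Σ pᵢ log₂ pᵢ.
−0.21·log₂(0.21) = 0.4728
−0.07·log₂(0.07) = 0.2686
−0.05·log₂(0.05) = 0.2161
−0.22·log₂(0.22) = 0.4806
−0.16·log₂(0.16) = 0.4230
−0.22·log₂(0.22) = 0.4806
−0.07·log₂(0.07) = 0.2686
Sum ≈ 2.6102 → 2.610 bits.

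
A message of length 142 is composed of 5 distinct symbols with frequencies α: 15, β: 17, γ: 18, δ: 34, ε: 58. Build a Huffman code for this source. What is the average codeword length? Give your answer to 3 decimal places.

Probabilities are the counts divided by 142.
Repeatedly combine the two least-probable nodes; the expected code length is the sum of the merged weights.
merge 15/142 + 17/142 → 16/71
merge 9/71 + 16/71 → 25/71
merge 17/71 + 25/71 → 42/71
merge 29/71 + 42/71 → 1
L = 16/71 + 25/71 + 42/71 + 1 = 154/71 ≈ 2.169 bits/symbol.

2.169 bits/symbol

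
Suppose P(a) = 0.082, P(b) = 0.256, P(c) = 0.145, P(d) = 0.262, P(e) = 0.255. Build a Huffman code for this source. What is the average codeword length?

2.227 bits/symbol

Repeatedly combine the two least-probable nodes; the expected code length is the sum of the merged weights.
merge 41/500 + 29/200 → 227/1000
merge 227/1000 + 51/200 → 241/500
merge 32/125 + 131/500 → 259/500
merge 241/500 + 259/500 → 1
L = 227/1000 + 241/500 + 259/500 + 1 = 2227/1000 = 2.227 bits/symbol.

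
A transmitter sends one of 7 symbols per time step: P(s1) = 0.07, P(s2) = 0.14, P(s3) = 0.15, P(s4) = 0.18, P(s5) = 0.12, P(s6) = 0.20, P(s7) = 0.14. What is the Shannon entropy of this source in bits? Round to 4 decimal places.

H = −Σ pᵢ log₂ pᵢ.
−0.07·log₂(0.07) = 0.2686
−0.14·log₂(0.14) = 0.3971
−0.15·log₂(0.15) = 0.4105
−0.18·log₂(0.18) = 0.4453
−0.12·log₂(0.12) = 0.3671
−0.20·log₂(0.20) = 0.4644
−0.14·log₂(0.14) = 0.3971
Sum ≈ 2.7501 → 2.7501 bits.

2.7501 bits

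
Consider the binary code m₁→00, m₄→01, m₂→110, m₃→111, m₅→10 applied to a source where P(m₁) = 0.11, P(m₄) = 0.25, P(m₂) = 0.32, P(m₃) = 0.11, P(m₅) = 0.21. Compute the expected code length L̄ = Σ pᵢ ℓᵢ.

L̄ = Σ pᵢ·ℓᵢ = 0.11·2 + 0.25·2 + 0.32·3 + 0.11·3 + 0.21·2 = 2.43 bits/symbol.

2.43 bits/symbol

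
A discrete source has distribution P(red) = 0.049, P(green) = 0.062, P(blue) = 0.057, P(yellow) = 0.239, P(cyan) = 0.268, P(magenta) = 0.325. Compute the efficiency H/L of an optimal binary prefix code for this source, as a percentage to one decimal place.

97.9%

Entropy H = −Σ p log₂ p ≈ 2.2271 bits.
Huffman merges: 49/1000+57/1000→53/500; 31/500+53/500→21/125; 21/125+239/1000→407/1000; 67/250+13/40→593/1000; 407/1000+593/1000→1. L = 1137/500 ≈ 2.2740.
Efficiency = H/L = 2.2271/2.2740 = 97.9%.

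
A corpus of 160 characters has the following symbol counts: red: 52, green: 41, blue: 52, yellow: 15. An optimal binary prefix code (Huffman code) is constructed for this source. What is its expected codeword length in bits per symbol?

Probabilities are the counts divided by 160.
Repeatedly combine the two least-probable nodes; the expected code length is the sum of the merged weights.
merge 3/32 + 41/160 → 7/20
merge 13/40 + 13/40 → 13/20
merge 7/20 + 13/20 → 1
L = 7/20 + 13/20 + 1 = 2 bits/symbol.

2 bits/symbol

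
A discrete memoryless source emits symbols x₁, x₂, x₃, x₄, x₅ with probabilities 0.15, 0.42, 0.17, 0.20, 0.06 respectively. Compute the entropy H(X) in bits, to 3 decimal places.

H = −Σ pᵢ log₂ pᵢ.
−0.15·log₂(0.15) = 0.4105
−0.42·log₂(0.42) = 0.5256
−0.17·log₂(0.17) = 0.4346
−0.20·log₂(0.20) = 0.4644
−0.06·log₂(0.06) = 0.2435
Sum ≈ 2.0787 → 2.079 bits.

2.079 bits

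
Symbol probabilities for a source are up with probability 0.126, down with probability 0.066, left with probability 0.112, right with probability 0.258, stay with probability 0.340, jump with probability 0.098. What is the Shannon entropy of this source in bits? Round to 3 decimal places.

2.351 bits

H = −Σ pᵢ log₂ pᵢ.
−0.126·log₂(0.126) = 0.3766
−0.066·log₂(0.066) = 0.2588
−0.112·log₂(0.112) = 0.3537
−0.258·log₂(0.258) = 0.5043
−0.340·log₂(0.340) = 0.5292
−0.098·log₂(0.098) = 0.3284
Sum ≈ 2.3510 → 2.351 bits.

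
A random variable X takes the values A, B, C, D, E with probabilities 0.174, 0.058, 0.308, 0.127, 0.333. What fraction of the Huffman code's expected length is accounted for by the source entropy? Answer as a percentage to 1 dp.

Entropy H = −Σ p log₂ p ≈ 2.1069 bits.
Huffman merges: 29/500+127/1000→37/200; 87/500+37/200→359/1000; 77/250+333/1000→641/1000; 359/1000+641/1000→1. L = 437/200 ≈ 2.1850.
Efficiency = H/L = 2.1069/2.1850 = 96.4%.

96.4%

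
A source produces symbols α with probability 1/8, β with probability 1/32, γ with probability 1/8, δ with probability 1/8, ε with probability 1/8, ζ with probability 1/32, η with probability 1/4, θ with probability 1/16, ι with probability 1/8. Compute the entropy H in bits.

Each probability is a power of 1/2, so log₂(1/p) is an integer.
H = Σ p·log₂(1/p) = 1/8·3 + 1/32·5 + 1/8·3 + 1/8·3 + 1/8·3 + 1/32·5 + 1/4·2 + 1/16·4 + 1/8·3 = 2.9375 bits.

2.9375 bits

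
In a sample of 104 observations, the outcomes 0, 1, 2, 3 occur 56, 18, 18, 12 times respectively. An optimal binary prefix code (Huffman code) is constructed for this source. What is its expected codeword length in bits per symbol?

1.75 bits/symbol

Probabilities are the counts divided by 104.
Repeatedly combine the two least-probable nodes; the expected code length is the sum of the merged weights.
merge 3/26 + 9/52 → 15/52
merge 9/52 + 15/52 → 6/13
merge 6/13 + 7/13 → 1
L = 15/52 + 6/13 + 1 = 7/4 = 1.75 bits/symbol.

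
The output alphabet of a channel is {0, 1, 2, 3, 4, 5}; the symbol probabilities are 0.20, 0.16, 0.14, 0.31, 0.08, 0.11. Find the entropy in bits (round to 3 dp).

H = −Σ pᵢ log₂ pᵢ.
−0.20·log₂(0.20) = 0.4644
−0.16·log₂(0.16) = 0.4230
−0.14·log₂(0.14) = 0.3971
−0.31·log₂(0.31) = 0.5238
−0.08·log₂(0.08) = 0.2915
−0.11·log₂(0.11) = 0.3503
Sum ≈ 2.4501 → 2.450 bits.

2.450 bits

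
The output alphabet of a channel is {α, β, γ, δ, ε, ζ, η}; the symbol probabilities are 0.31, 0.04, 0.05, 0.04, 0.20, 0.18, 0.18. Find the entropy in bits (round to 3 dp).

H = −Σ pᵢ log₂ pᵢ.
−0.31·log₂(0.31) = 0.5238
−0.04·log₂(0.04) = 0.1858
−0.05·log₂(0.05) = 0.2161
−0.04·log₂(0.04) = 0.1858
−0.20·log₂(0.20) = 0.4644
−0.18·log₂(0.18) = 0.4453
−0.18·log₂(0.18) = 0.4453
Sum ≈ 2.4664 → 2.466 bits.

2.466 bits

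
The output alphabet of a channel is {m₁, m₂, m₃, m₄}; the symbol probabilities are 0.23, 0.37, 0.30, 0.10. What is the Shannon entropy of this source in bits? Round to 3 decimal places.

1.872 bits

H = −Σ pᵢ log₂ pᵢ.
−0.23·log₂(0.23) = 0.4877
−0.37·log₂(0.37) = 0.5307
−0.30·log₂(0.30) = 0.5211
−0.10·log₂(0.10) = 0.3322
Sum ≈ 1.8717 → 1.872 bits.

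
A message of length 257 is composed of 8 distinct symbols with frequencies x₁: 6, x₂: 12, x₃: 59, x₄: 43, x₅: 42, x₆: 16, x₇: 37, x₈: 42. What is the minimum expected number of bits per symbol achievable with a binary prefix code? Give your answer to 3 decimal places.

Probabilities are the counts divided by 257.
Repeatedly combine the two least-probable nodes; the expected code length is the sum of the merged weights.
merge 6/257 + 12/257 → 18/257
merge 16/257 + 18/257 → 34/257
merge 34/257 + 37/257 → 71/257
merge 42/257 + 42/257 → 84/257
merge 43/257 + 59/257 → 102/257
merge 71/257 + 84/257 → 155/257
merge 102/257 + 155/257 → 1
L = 18/257 + 34/257 + 71/257 + 84/257 + 102/257 + 155/257 + 1 = 721/257 ≈ 2.805 bits/symbol.

2.805 bits/symbol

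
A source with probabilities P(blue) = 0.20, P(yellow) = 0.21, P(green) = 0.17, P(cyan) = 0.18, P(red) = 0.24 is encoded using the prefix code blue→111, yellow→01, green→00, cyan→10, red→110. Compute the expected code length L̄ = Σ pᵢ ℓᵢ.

2.44 bits/symbol

L̄ = Σ pᵢ·ℓᵢ = 0.20·3 + 0.21·2 + 0.17·2 + 0.18·2 + 0.24·3 = 2.44 bits/symbol.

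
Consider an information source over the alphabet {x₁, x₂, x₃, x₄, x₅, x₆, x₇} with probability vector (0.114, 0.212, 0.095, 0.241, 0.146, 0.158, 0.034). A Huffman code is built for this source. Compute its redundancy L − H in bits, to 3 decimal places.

Entropy H = −Σ p log₂ p ≈ 2.6407 bits.
Huffman merges: 17/500+19/200→129/1000; 57/500+129/1000→243/1000; 73/500+79/500→38/125; 53/250+241/1000→453/1000; 243/1000+38/125→547/1000; 453/1000+547/1000→1. L = 669/250 ≈ 2.6760.
L − H = 2.6760 − 2.6407 = 0.035 bits.

0.035 bits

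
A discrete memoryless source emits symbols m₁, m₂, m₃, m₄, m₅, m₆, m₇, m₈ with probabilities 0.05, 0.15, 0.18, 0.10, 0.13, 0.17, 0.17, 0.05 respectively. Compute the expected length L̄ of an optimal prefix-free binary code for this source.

Repeatedly combine the two least-probable nodes; the expected code length is the sum of the merged weights.
merge 1/20 + 1/20 → 1/10
merge 1/10 + 1/10 → 1/5
merge 13/100 + 3/20 → 7/25
merge 17/100 + 17/100 → 17/50
merge 9/50 + 1/5 → 19/50
merge 7/25 + 17/50 → 31/50
merge 19/50 + 31/50 → 1
L = 1/10 + 1/5 + 7/25 + 17/50 + 19/50 + 31/50 + 1 = 73/25 = 2.92 bits/symbol.

2.92 bits/symbol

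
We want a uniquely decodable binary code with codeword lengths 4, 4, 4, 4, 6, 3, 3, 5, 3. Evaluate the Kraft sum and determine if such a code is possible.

With common denominator 2^6 = 64: Σ 2^(−ℓᵢ) = 4/64 + 4/64 + 4/64 + 4/64 + 1/64 + 8/64 + 8/64 + 2/64 + 8/64 = 43/64 = 0.671875.
Kraft's inequality requires Σ ≤ 1; here Σ = 0.671875 ≤ 1, so such a prefix code exists.

0.671875; yes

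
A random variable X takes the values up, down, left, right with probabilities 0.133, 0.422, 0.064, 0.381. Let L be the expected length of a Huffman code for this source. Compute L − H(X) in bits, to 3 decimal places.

0.078 bits

Entropy H = −Σ p log₂ p ≈ 1.6966 bits.
Huffman merges: 8/125+133/1000→197/1000; 197/1000+381/1000→289/500; 211/500+289/500→1. L = 71/40 ≈ 1.7750.
L − H = 1.7750 − 1.6966 = 0.078 bits.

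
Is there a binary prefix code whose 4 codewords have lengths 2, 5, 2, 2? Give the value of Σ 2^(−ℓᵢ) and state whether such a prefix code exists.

With common denominator 2^5 = 32: Σ 2^(−ℓᵢ) = 8/32 + 1/32 + 8/32 + 8/32 = 25/32 = 0.78125.
Kraft's inequality requires Σ ≤ 1; here Σ = 0.78125 ≤ 1, so such a prefix code exists.

0.78125; yes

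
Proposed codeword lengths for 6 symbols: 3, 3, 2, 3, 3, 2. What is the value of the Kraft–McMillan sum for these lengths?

1

With common denominator 2^3 = 8: Σ 2^(−ℓᵢ) = 1/8 + 1/8 + 2/8 + 1/8 + 1/8 + 2/8 = 8/8 = 1.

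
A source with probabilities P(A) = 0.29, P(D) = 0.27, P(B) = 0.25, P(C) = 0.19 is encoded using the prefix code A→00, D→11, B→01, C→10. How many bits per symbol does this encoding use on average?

L̄ = Σ pᵢ·ℓᵢ = 0.29·2 + 0.27·2 + 0.25·2 + 0.19·2 = 2 bits/symbol.

2 bits/symbol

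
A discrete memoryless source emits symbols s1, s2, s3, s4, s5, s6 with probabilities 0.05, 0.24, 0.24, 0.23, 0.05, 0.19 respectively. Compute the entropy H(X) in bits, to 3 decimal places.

H = −Σ pᵢ log₂ pᵢ.
−0.05·log₂(0.05) = 0.2161
−0.24·log₂(0.24) = 0.4941
−0.24·log₂(0.24) = 0.4941
−0.23·log₂(0.23) = 0.4877
−0.05·log₂(0.05) = 0.2161
−0.19·log₂(0.19) = 0.4552
Sum ≈ 2.3634 → 2.363 bits.

2.363 bits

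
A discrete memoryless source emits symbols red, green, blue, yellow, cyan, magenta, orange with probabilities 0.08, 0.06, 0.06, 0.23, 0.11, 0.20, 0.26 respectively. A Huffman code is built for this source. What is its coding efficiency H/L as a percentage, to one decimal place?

Entropy H = −Σ p log₂ p ≈ 2.5862 bits.
Huffman merges: 3/50+3/50→3/25; 2/25+11/100→19/100; 3/25+19/100→31/100; 1/5+23/100→43/100; 13/50+31/100→57/100; 43/100+57/100→1. L = 131/50 ≈ 2.6200.
Efficiency = H/L = 2.5862/2.6200 = 98.7%.

98.7%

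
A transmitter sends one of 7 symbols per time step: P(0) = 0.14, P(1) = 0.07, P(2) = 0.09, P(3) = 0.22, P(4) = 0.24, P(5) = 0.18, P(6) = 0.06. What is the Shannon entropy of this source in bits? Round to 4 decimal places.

2.6419 bits

H = −Σ pᵢ log₂ pᵢ.
−0.14·log₂(0.14) = 0.3971
−0.07·log₂(0.07) = 0.2686
−0.09·log₂(0.09) = 0.3127
−0.22·log₂(0.22) = 0.4806
−0.24·log₂(0.24) = 0.4941
−0.18·log₂(0.18) = 0.4453
−0.06·log₂(0.06) = 0.2435
Sum ≈ 2.6419 → 2.6419 bits.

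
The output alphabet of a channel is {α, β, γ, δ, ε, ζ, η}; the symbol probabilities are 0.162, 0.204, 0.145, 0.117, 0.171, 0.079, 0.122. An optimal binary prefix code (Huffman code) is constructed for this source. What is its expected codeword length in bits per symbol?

2.796 bits/symbol

Repeatedly combine the two least-probable nodes; the expected code length is the sum of the merged weights.
merge 79/1000 + 117/1000 → 49/250
merge 61/500 + 29/200 → 267/1000
merge 81/500 + 171/1000 → 333/1000
merge 49/250 + 51/250 → 2/5
merge 267/1000 + 333/1000 → 3/5
merge 2/5 + 3/5 → 1
L = 49/250 + 267/1000 + 333/1000 + 2/5 + 3/5 + 1 = 699/250 = 2.796 bits/symbol.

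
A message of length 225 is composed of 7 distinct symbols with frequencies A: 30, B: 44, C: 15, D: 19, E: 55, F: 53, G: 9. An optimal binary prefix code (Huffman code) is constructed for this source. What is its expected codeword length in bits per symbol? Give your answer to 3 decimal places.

2.622 bits/symbol

Probabilities are the counts divided by 225.
Repeatedly combine the two least-probable nodes; the expected code length is the sum of the merged weights.
merge 1/25 + 1/15 → 8/75
merge 19/225 + 8/75 → 43/225
merge 2/15 + 43/225 → 73/225
merge 44/225 + 53/225 → 97/225
merge 11/45 + 73/225 → 128/225
merge 97/225 + 128/225 → 1
L = 8/75 + 43/225 + 73/225 + 97/225 + 128/225 + 1 = 118/45 ≈ 2.622 bits/symbol.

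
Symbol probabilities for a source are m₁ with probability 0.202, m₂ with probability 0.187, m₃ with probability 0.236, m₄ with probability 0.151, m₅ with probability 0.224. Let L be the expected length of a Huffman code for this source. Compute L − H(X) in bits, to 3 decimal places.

Entropy H = −Σ p log₂ p ≈ 2.3054 bits.
Huffman merges: 151/1000+187/1000→169/500; 101/500+28/125→213/500; 59/250+169/500→287/500; 213/500+287/500→1. L = 1169/500 ≈ 2.3380.
L − H = 2.3380 − 2.3054 = 0.033 bits.

0.033 bits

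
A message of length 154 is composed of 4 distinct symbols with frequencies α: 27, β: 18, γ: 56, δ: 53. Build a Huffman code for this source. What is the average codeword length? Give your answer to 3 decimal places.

Probabilities are the counts divided by 154.
Repeatedly combine the two least-probable nodes; the expected code length is the sum of the merged weights.
merge 9/77 + 27/154 → 45/154
merge 45/154 + 53/154 → 7/11
merge 4/11 + 7/11 → 1
L = 45/154 + 7/11 + 1 = 27/14 ≈ 1.929 bits/symbol.

1.929 bits/symbol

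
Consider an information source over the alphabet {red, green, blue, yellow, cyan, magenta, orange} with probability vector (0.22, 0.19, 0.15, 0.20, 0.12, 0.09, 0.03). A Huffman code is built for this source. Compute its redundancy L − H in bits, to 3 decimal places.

0.058 bits

Entropy H = −Σ p log₂ p ≈ 2.6422 bits.
Huffman merges: 3/100+9/100→3/25; 3/25+3/25→6/25; 3/20+19/100→17/50; 1/5+11/50→21/50; 6/25+17/50→29/50; 21/50+29/50→1. L = 27/10 ≈ 2.7000.
L − H = 2.7000 − 2.6422 = 0.058 bits.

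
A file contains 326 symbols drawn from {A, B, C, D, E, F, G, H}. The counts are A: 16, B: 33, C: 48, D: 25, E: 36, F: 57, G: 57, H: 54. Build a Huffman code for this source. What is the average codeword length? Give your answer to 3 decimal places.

2.951 bits/symbol

Probabilities are the counts divided by 326.
Repeatedly combine the two least-probable nodes; the expected code length is the sum of the merged weights.
merge 8/163 + 25/326 → 41/326
merge 33/326 + 18/163 → 69/326
merge 41/326 + 24/163 → 89/326
merge 27/163 + 57/326 → 111/326
merge 57/326 + 69/326 → 63/163
merge 89/326 + 111/326 → 100/163
merge 63/163 + 100/163 → 1
L = 41/326 + 69/326 + 89/326 + 111/326 + 63/163 + 100/163 + 1 = 481/163 ≈ 2.951 bits/symbol.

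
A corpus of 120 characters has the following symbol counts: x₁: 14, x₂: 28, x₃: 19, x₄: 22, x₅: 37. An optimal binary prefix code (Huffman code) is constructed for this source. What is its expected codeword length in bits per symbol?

Probabilities are the counts divided by 120.
Repeatedly combine the two least-probable nodes; the expected code length is the sum of the merged weights.
merge 7/60 + 19/120 → 11/40
merge 11/60 + 7/30 → 5/12
merge 11/40 + 37/120 → 7/12
merge 5/12 + 7/12 → 1
L = 11/40 + 5/12 + 7/12 + 1 = 91/40 = 2.275 bits/symbol.

2.275 bits/symbol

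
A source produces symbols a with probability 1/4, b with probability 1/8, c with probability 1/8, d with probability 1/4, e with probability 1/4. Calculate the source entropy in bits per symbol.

2.25 bits

Each probability is a power of 1/2, so log₂(1/p) is an integer.
H = Σ p·log₂(1/p) = 1/4·2 + 1/8·3 + 1/8·3 + 1/4·2 + 1/4·2 = 2.25 bits.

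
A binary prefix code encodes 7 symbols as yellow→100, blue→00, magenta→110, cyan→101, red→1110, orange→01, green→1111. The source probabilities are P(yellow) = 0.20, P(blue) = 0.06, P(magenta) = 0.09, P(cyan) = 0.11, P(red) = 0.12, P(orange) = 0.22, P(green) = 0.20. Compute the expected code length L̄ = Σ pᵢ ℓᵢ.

3.04 bits/symbol

L̄ = Σ pᵢ·ℓᵢ = 0.20·3 + 0.06·2 + 0.09·3 + 0.11·3 + 0.12·4 + 0.22·2 + 0.20·4 = 3.04 bits/symbol.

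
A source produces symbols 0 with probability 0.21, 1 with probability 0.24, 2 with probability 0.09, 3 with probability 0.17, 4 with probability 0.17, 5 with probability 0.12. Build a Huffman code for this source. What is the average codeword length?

Repeatedly combine the two least-probable nodes; the expected code length is the sum of the merged weights.
merge 9/100 + 3/25 → 21/100
merge 17/100 + 17/100 → 17/50
merge 21/100 + 21/100 → 21/50
merge 6/25 + 17/50 → 29/50
merge 21/50 + 29/50 → 1
L = 21/100 + 17/50 + 21/50 + 29/50 + 1 = 51/20 = 2.55 bits/symbol.

2.55 bits/symbol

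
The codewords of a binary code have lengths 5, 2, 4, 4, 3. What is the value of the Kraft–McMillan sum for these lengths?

0.53125

With common denominator 2^5 = 32: Σ 2^(−ℓᵢ) = 1/32 + 8/32 + 2/32 + 2/32 + 4/32 = 17/32 = 0.53125.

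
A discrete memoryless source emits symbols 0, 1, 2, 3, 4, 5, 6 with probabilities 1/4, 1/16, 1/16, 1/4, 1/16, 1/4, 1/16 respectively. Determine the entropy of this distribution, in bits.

Each probability is a power of 1/2, so log₂(1/p) is an integer.
H = Σ p·log₂(1/p) = 1/4·2 + 1/16·4 + 1/16·4 + 1/4·2 + 1/16·4 + 1/4·2 + 1/16·4 = 2.5 bits.

2.5 bits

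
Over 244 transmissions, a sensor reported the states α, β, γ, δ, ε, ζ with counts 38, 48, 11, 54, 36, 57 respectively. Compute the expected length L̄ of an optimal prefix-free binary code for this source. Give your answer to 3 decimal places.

Probabilities are the counts divided by 244.
Repeatedly combine the two least-probable nodes; the expected code length is the sum of the merged weights.
merge 11/244 + 9/61 → 47/244
merge 19/122 + 47/244 → 85/244
merge 12/61 + 27/122 → 51/122
merge 57/244 + 85/244 → 71/122
merge 51/122 + 71/122 → 1
L = 47/244 + 85/244 + 51/122 + 71/122 + 1 = 155/61 ≈ 2.541 bits/symbol.

2.541 bits/symbol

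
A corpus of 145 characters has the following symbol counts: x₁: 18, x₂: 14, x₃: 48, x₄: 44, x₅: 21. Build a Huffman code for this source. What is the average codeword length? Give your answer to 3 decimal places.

2.221 bits/symbol

Probabilities are the counts divided by 145.
Repeatedly combine the two least-probable nodes; the expected code length is the sum of the merged weights.
merge 14/145 + 18/145 → 32/145
merge 21/145 + 32/145 → 53/145
merge 44/145 + 48/145 → 92/145
merge 53/145 + 92/145 → 1
L = 32/145 + 53/145 + 92/145 + 1 = 322/145 ≈ 2.221 bits/symbol.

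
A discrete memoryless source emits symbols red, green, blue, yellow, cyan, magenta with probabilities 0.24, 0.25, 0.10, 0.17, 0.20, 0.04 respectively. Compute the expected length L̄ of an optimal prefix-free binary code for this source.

Repeatedly combine the two least-probable nodes; the expected code length is the sum of the merged weights.
merge 1/25 + 1/10 → 7/50
merge 7/50 + 17/100 → 31/100
merge 1/5 + 6/25 → 11/25
merge 1/4 + 31/100 → 14/25
merge 11/25 + 14/25 → 1
L = 7/50 + 31/100 + 11/25 + 14/25 + 1 = 49/20 = 2.45 bits/symbol.

2.45 bits/symbol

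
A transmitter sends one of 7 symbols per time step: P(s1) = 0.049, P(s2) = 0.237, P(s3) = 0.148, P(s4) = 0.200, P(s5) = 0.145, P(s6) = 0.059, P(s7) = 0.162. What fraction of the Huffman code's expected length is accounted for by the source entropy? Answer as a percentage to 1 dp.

Entropy H = −Σ p log₂ p ≈ 2.6480 bits.
Huffman merges: 49/1000+59/1000→27/250; 27/250+29/200→253/1000; 37/250+81/500→31/100; 1/5+237/1000→437/1000; 253/1000+31/100→563/1000; 437/1000+563/1000→1. L = 2671/1000 ≈ 2.6710.
Efficiency = H/L = 2.6480/2.6710 = 99.1%.

99.1%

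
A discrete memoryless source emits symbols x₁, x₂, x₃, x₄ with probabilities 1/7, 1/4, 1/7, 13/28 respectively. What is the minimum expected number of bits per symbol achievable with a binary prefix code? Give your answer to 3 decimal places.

Repeatedly combine the two least-probable nodes; the expected code length is the sum of the merged weights.
merge 1/7 + 1/7 → 2/7
merge 1/4 + 2/7 → 15/28
merge 13/28 + 15/28 → 1
L = 2/7 + 15/28 + 1 = 51/28 ≈ 1.821 bits/symbol.

1.821 bits/symbol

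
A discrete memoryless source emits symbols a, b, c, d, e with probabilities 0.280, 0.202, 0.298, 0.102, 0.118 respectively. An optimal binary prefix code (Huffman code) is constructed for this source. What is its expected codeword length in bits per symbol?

Repeatedly combine the two least-probable nodes; the expected code length is the sum of the merged weights.
merge 51/500 + 59/500 → 11/50
merge 101/500 + 11/50 → 211/500
merge 7/25 + 149/500 → 289/500
merge 211/500 + 289/500 → 1
L = 11/50 + 211/500 + 289/500 + 1 = 111/50 = 2.22 bits/symbol.

2.22 bits/symbol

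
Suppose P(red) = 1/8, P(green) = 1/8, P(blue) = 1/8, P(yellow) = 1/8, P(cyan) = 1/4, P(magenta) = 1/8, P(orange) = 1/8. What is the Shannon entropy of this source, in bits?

Each probability is a power of 1/2, so log₂(1/p) is an integer.
H = Σ p·log₂(1/p) = 1/8·3 + 1/8·3 + 1/8·3 + 1/8·3 + 1/4·2 + 1/8·3 + 1/8·3 = 2.75 bits.

2.75 bits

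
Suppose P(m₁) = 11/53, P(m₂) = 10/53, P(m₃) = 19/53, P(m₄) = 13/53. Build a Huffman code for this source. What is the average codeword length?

2 bits/symbol

Repeatedly combine the two least-probable nodes; the expected code length is the sum of the merged weights.
merge 10/53 + 11/53 → 21/53
merge 13/53 + 19/53 → 32/53
merge 21/53 + 32/53 → 1
L = 21/53 + 32/53 + 1 = 2 bits/symbol.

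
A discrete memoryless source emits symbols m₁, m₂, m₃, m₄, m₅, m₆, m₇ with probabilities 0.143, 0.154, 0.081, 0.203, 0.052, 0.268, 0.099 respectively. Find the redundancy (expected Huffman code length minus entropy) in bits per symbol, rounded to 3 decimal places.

Entropy H = −Σ p log₂ p ≈ 2.6388 bits.
Huffman merges: 13/250+81/1000→133/1000; 99/1000+133/1000→29/125; 143/1000+77/500→297/1000; 203/1000+29/125→87/200; 67/250+297/1000→113/200; 87/200+113/200→1. L = 1331/500 ≈ 2.6620.
L − H = 2.6620 − 2.6388 = 0.023 bits.

0.023 bits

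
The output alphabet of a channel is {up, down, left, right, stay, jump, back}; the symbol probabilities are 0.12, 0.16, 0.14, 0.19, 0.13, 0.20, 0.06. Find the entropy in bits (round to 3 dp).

H = −Σ pᵢ log₂ pᵢ.
−0.12·log₂(0.12) = 0.3671
−0.16·log₂(0.16) = 0.4230
−0.14·log₂(0.14) = 0.3971
−0.19·log₂(0.19) = 0.4552
−0.13·log₂(0.13) = 0.3826
−0.20·log₂(0.20) = 0.4644
−0.06·log₂(0.06) = 0.2435
Sum ≈ 2.7330 → 2.733 bits.

2.733 bits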